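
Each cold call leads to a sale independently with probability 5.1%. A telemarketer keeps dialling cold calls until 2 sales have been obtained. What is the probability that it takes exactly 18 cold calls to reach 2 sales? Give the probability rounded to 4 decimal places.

0.0191

Y = trial on which the second success occurs; negative binomial, r=2, p=0.051.
P(Y=18) = C(17,1) · p^2 · (1−p)^16
= 17 · 0.002601 · 0.43277 = 0.019136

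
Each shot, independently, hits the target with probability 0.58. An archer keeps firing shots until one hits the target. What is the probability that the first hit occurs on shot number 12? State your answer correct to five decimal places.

Geometric (trials to first success), p = 0.58.
P(Y = 12) = (1−p)^11 · p = 7.1737e-05 · 0.58 = 0.0000416

0.00004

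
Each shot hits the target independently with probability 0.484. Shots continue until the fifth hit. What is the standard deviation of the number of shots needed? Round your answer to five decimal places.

Y = total shots until the fifth success; negative binomial with r=5, p=0.484.
SD(Y) = √[r(1−p)/p²] = √(11.0135920) = 3.3186732

3.31867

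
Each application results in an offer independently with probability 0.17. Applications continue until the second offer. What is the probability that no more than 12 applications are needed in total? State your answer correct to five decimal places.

Finishing within 12 applications ⇔ at least 2 successes in the first 12. With X ~ Binomial(12, 0.17), P(Y ≤ 12) = 1 − P(X ≤ 1).
  k=0: C(12,0)·0.17^0·0.83^12 = 0.1068900
  k=1: C(12,1)·0.17^1·0.83^11 = 0.2627176
1 − 0.3696076 = 0.6303924

0.63039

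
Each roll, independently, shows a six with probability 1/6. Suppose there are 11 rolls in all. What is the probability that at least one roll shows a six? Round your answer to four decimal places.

P(at least one) = 1 − P(none) = 1 − (1 − 0.166667)^11
= 1 − 0.134588 = 0.865412

0.8654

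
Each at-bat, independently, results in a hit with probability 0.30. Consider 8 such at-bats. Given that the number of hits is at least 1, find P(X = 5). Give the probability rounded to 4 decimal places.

0.0495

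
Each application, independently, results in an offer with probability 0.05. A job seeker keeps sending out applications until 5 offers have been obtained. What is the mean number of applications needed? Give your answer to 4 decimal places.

100.0000

Y = total applications until the fifth success; negative binomial with r=5, p=0.05.
E[Y] = r / p = 5 / 0.05 = 100.000000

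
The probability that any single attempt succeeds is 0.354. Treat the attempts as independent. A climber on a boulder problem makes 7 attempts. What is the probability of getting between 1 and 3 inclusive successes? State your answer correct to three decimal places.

X ~ Binomial(7, 0.354); P(1 ≤ X ≤ 3) = Σ C(7,k) p^k (1−p)^(7−k) over k:
  k=1: C(7,1)·0.354^1·0.646^6 = 0.18009
  k=2: C(7,2)·0.354^2·0.646^5 = 0.29607
  k=3: C(7,3)·0.354^3·0.646^4 = 0.27040
Total = 0.74656

0.747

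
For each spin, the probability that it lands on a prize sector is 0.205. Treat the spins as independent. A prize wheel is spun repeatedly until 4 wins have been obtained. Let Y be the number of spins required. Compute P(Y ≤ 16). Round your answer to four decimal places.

0.4219

Finishing within 16 spins ⇔ at least 4 successes in the first 16. With X ~ Binomial(16, 0.205), P(Y ≤ 16) = 1 − P(X ≤ 3).
  k=0: C(16,0)·0.205^0·0.795^16 = 0.025461
  k=1: C(16,1)·0.205^1·0.795^15 = 0.105046
  k=2: C(16,2)·0.205^2·0.795^14 = 0.203156
  k=3: C(16,3)·0.205^3·0.795^13 = 0.244468
1 − 0.578131 = 0.421869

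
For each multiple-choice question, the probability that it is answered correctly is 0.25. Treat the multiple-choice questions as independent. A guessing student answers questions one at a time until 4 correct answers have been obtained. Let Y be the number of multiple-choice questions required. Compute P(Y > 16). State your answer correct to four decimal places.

0.4050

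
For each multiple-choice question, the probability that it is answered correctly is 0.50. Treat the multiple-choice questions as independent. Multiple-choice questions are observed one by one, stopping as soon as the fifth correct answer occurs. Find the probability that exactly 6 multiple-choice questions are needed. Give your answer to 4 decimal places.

0.0781

Y = trial on which the fifth success occurs; negative binomial, r=5, p=0.50.
P(Y=6) = C(5,4) · p^5 · (1−p)^1
= 5 · 0.03125 · 0.5 = 0.078125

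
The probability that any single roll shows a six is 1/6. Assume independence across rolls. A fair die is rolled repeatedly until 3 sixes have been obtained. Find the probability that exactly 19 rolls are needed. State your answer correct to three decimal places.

0.038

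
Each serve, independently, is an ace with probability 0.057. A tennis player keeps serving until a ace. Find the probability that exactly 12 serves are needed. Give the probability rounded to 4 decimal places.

Geometric (trials to first success), p = 0.057.
P(Y = 12) = (1−p)^11 · p = 0.52436 · 0.057 = 0.029888

0.0299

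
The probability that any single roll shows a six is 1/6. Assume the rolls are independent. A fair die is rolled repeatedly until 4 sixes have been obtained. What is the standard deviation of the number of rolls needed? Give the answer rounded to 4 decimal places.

Y = total rolls until the fourth success; negative binomial with r=4, p=0.166667.
SD(Y) = √[r(1−p)/p²] = √(120.000000) = 10.954451

10.9545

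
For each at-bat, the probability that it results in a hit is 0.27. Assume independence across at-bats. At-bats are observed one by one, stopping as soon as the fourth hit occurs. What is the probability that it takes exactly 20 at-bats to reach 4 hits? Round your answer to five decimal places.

0.03349

Y = trial on which the fourth success occurs; negative binomial, r=4, p=0.27.
P(Y=20) = C(19,3) · p^4 · (1−p)^16
= 969 · 0.0053144 · 0.0065038 = 0.0334923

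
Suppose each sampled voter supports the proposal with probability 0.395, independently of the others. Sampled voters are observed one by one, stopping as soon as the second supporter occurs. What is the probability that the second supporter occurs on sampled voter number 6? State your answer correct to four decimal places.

0.1045

Y = trial on which the second success occurs; negative binomial, r=2, p=0.395.
P(Y=6) = C(5,1) · p^2 · (1−p)^4
= 5 · 0.15602 · 0.13397 = 0.104517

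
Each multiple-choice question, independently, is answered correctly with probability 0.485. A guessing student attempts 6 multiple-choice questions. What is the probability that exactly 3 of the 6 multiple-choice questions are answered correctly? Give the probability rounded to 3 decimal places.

X ~ Binomial(n=6, p=0.485).
P(X=3) = C(6,3) · p^3 · (1−p)^3
= 20 · 0.11408 · 0.13659 = 0.31166

0.312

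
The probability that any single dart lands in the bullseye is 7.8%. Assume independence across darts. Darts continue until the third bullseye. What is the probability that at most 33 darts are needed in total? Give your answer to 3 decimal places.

Finishing within 33 darts ⇔ at least 3 successes in the first 33. With X ~ Binomial(33, 0.078), P(Y ≤ 33) = 1 − P(X ≤ 2).
  k=0: C(33,0)·0.078^0·0.922^33 = 0.06857
  k=1: C(33,1)·0.078^1·0.922^32 = 0.19142
  k=2: C(33,2)·0.078^2·0.922^31 = 0.25911
1 − 0.51910 = 0.48090

0.481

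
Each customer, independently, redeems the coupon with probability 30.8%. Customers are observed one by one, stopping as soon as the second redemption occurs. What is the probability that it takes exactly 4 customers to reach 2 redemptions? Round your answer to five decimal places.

Y = trial on which the second success occurs; negative binomial, r=2, p=0.308.
P(Y=4) = C(3,1) · p^2 · (1−p)^2
= 3 · 0.094864 · 0.47886 = 0.1362809

0.13628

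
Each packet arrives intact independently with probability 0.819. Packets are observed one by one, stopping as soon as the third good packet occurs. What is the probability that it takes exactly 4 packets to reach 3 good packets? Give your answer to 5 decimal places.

Y = trial on which the third success occurs; negative binomial, r=3, p=0.819.
P(Y=4) = C(3,2) · p^3 · (1−p)^1
= 3 · 0.54935 · 0.181 = 0.2982988

0.29830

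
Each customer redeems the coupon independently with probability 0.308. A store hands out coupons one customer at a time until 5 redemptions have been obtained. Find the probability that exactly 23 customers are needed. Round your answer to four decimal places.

0.0268

Y = trial on which the fifth success occurs; negative binomial, r=5, p=0.308.
P(Y=23) = C(22,4) · p^5 · (1−p)^18
= 7315 · 0.0027717 · 0.0013241 = 0.026846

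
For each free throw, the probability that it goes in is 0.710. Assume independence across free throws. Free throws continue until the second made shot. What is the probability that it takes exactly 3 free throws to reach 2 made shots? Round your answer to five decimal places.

Y = trial on which the second success occurs; negative binomial, r=2, p=0.71.
P(Y=3) = C(2,1) · p^2 · (1−p)^1
= 2 · 0.5041 · 0.29 = 0.2923780

0.29238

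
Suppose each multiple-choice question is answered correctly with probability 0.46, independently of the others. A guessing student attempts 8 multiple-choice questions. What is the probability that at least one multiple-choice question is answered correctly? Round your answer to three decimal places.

P(at least one) = 1 − P(none) = 1 − (1 − 0.46)^8
= 1 − 0.00723 = 0.99277

0.993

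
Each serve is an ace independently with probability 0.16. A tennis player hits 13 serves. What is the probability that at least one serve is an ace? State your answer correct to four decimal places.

P(at least one) = 1 − P(none) = 1 − (1 − 0.16)^13
= 1 − 0.103665 = 0.896335

0.8963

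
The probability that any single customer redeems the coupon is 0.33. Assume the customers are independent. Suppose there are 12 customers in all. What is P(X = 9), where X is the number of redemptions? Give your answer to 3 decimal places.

X ~ Binomial(n=12, p=0.33).
P(X=9) = C(12,9) · p^9 · (1−p)^3
= 220 · 4.6411e-05 · 0.30076 = 0.00307

0.003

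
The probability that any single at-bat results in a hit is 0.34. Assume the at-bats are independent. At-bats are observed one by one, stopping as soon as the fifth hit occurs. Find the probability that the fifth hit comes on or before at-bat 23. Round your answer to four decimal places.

0.9331

Finishing within 23 at-bats ⇔ at least 5 successes in the first 23. With X ~ Binomial(23, 0.34), P(Y ≤ 23) = 1 − P(X ≤ 4).
  k=0: C(23,0)·0.34^0·0.66^23 = 0.000071
  k=1: C(23,1)·0.34^1·0.66^22 = 0.000838
  k=2: C(23,2)·0.34^2·0.66^21 = 0.004748
  k=3: C(23,3)·0.34^3·0.66^20 = 0.017121
  k=4: C(23,4)·0.34^4·0.66^19 = 0.044100
1 − 0.066878 = 0.933122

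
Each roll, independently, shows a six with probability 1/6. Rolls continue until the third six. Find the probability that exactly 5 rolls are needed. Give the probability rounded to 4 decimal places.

Y = trial on which the third success occurs; negative binomial, r=3, p=0.166667.
P(Y=5) = C(4,2) · p^3 · (1−p)^2
= 6 · 0.0046296 · 0.69444 = 0.019290

0.0193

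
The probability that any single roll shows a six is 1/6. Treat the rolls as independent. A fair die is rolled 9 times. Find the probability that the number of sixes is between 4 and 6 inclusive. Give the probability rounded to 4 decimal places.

X ~ Binomial(9, 0.166667); P(4 ≤ X ≤ 6) = Σ C(9,k) p^k (1−p)^(9−k) over k:
  k=4: C(9,4)·0.166667^4·0.833333^5 = 0.039071
  k=5: C(9,5)·0.166667^5·0.833333^4 = 0.007814
  k=6: C(9,6)·0.166667^6·0.833333^3 = 0.001042
Total = 0.047928

0.0479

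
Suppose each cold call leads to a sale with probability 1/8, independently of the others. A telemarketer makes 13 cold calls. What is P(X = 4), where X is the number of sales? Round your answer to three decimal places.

0.052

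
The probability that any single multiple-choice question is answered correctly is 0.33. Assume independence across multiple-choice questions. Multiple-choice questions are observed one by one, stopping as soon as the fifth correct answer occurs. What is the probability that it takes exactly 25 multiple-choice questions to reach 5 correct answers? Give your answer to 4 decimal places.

Y = trial on which the fifth success occurs; negative binomial, r=5, p=0.33.
P(Y=25) = C(24,4) · p^5 · (1−p)^20
= 10626 · 0.0039135 · 0.00033227 = 0.013818

0.0138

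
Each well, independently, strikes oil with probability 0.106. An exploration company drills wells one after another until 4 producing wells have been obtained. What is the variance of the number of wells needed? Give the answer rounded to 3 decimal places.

318.263

Y = total wells until the fourth success; negative binomial with r=4, p=0.106.
Var(Y) = r(1−p)/p² = 4·0.894 / 0.106² = 318.26273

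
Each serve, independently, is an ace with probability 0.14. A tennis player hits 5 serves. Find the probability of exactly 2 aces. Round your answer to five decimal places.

0.12467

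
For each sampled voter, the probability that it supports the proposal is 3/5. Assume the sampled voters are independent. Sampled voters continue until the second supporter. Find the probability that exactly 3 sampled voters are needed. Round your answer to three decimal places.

Y = trial on which the second success occurs; negative binomial, r=2, p=0.60.
P(Y=3) = C(2,1) · p^2 · (1−p)^1
= 2 · 0.36 · 0.4 = 0.28800

0.288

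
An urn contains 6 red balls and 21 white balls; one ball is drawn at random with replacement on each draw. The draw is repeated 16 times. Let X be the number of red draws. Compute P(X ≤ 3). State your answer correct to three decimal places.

X ~ Binomial(16, 0.222222); P(X ≤ 3) = Σ C(16,k) p^k (1−p)^(16−k) over k:
  k=0: C(16,0)·0.222222^0·0.777778^16 = 0.01793
  k=1: C(16,1)·0.222222^1·0.777778^15 = 0.08199
  k=2: C(16,2)·0.222222^2·0.777778^14 = 0.17568
  k=3: C(16,3)·0.222222^3·0.777778^13 = 0.23425
Total = 0.50985

0.510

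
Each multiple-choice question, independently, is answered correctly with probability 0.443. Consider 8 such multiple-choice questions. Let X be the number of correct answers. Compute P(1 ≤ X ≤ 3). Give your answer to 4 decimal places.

0.4841

X ~ Binomial(8, 0.443); P(1 ≤ X ≤ 3) = Σ C(8,k) p^k (1−p)^(8−k) over k:
  k=1: C(8,1)·0.443^1·0.557^7 = 0.058949
  k=2: C(8,2)·0.443^2·0.557^6 = 0.164095
  k=3: C(8,3)·0.443^3·0.557^5 = 0.261021
Total = 0.484066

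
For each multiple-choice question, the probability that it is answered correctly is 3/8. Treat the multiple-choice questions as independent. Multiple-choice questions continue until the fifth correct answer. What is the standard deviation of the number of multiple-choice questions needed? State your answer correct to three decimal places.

Y = total multiple-choice questions until the fifth success; negative binomial with r=5, p=0.375.
SD(Y) = √[r(1−p)/p²] = √(22.22222) = 4.71405

4.714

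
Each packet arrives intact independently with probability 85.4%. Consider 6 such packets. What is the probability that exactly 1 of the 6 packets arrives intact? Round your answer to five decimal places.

0.00034

X ~ Binomial(n=6, p=0.854).
P(X=1) = C(6,1) · p^1 · (1−p)^5
= 6 · 0.854 · 6.6338e-05 = 0.0003399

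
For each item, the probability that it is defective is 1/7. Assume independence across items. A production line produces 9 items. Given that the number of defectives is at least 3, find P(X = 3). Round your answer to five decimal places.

0.77122

X ~ Binomial(9, 0.142857). Want P(X=3 | X≥3) = P(X=3) / P(X≥3).
P(X=3) = C(9,3)·0.142857^3·0.857143^6 = 0.0971191
P(X≥3) = 1 − 0.2497347 − 0.3746021 − 0.2497347 = 0.1259285
Ratio = 0.0971191 / 0.1259285 = 0.7712235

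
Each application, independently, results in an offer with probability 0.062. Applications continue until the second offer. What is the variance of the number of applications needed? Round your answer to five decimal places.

Y = total applications until the second success; negative binomial with r=2, p=0.062.
Var(Y) = r(1−p)/p² = 2·0.938 / 0.062² = 488.0332986

488.03330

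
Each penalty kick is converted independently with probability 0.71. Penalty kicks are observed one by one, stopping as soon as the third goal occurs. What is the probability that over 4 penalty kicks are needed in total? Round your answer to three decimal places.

Needing more than 4 penalty kicks ⇔ fewer than 3 successes in the first 4. With X ~ Binomial(4, 0.71), P(Y > 4) = P(X ≤ 2).
  k=0: C(4,0)·0.71^0·0.29^4 = 0.00707
  k=1: C(4,1)·0.71^1·0.29^3 = 0.06926
  k=2: C(4,2)·0.71^2·0.29^2 = 0.25437
P(X ≤ 2) = 0.33071

0.331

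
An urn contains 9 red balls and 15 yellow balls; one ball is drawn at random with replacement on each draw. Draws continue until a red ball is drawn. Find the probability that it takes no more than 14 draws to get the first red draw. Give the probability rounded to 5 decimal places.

0.99861

Y = number of draws to the first success; geometric, p = 0.375.
P(Y ≤ 14) = 1 − (1−p)^14 = 1 − 0.0013878 = 0.9986122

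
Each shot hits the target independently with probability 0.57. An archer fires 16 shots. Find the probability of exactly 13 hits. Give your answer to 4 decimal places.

0.0299

X ~ Binomial(n=16, p=0.57).
P(X=13) = C(16,13) · p^13 · (1−p)^3
= 560 · 0.00067046 · 0.079507 = 0.029852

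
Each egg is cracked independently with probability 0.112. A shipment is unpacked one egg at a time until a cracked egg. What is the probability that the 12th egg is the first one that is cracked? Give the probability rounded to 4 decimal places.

0.0303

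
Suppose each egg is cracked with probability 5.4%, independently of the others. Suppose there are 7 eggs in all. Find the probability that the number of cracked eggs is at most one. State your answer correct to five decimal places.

0.94893

X ~ Binomial(7, 0.054); P(X ≤ 1) = Σ C(7,k) p^k (1−p)^(7−k) over k:
  k=0: C(7,0)·0.054^0·0.946^7 = 0.6780129
  k=1: C(7,1)·0.054^1·0.946^6 = 0.2709185
Total = 0.9489314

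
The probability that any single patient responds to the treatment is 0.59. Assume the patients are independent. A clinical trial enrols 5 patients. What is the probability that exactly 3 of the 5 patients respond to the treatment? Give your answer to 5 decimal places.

X ~ Binomial(n=5, p=0.59).
P(X=3) = C(5,3) · p^3 · (1−p)^2
= 10 · 0.20538 · 0.1681 = 0.3452421

0.34524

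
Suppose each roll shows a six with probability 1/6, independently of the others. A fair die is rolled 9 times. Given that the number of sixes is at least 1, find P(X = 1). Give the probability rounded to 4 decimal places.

0.4327

X ~ Binomial(9, 0.166667). Want P(X=1 | X≥1) = P(X=1) / P(X≥1).
P(X=1) = C(9,1)·0.166667^1·0.833333^8 = 0.348852
P(X≥1) = 1 − 0.193807 = 0.806193
Ratio = 0.348852 / 0.806193 = 0.432715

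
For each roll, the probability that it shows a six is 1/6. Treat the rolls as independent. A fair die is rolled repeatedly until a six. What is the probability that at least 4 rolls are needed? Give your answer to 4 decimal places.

0.5787

Y = number of rolls to the first success; geometric, p = 0.166667.
P(Y > 3) = P(first 3 all fail) = (1−p)^3 = 0.578704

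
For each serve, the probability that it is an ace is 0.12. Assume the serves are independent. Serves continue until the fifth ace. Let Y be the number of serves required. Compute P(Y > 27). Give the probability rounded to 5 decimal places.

0.78275

Needing more than 27 serves ⇔ fewer than 5 successes in the first 27. With X ~ Binomial(27, 0.12), P(Y > 27) = P(X ≤ 4).
  k=0: C(27,0)·0.12^0·0.88^27 = 0.0316980
  k=1: C(27,1)·0.12^1·0.88^26 = 0.1167063
  k=2: C(27,2)·0.12^2·0.88^25 = 0.2068885
  k=3: C(27,3)·0.12^3·0.88^24 = 0.2351006
  k=4: C(27,4)·0.12^4·0.88^23 = 0.1923550
P(X ≤ 4) = 0.7827485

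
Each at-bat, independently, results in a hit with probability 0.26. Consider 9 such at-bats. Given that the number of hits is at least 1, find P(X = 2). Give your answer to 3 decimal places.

X ~ Binomial(9, 0.26). Want P(X=2 | X≥1) = P(X=2) / P(X≥1).
P(X=2) = C(9,2)·0.26^2·0.74^7 = 0.29571
P(X≥1) = 1 − 0.06654 = 0.93346
Ratio = 0.29571 / 0.93346 = 0.31679

0.317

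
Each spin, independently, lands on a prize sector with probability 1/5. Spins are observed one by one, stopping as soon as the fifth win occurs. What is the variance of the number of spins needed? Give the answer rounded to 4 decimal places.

Y = total spins until the fifth success; negative binomial with r=5, p=0.20.
Var(Y) = r(1−p)/p² = 5·0.80 / 0.20² = 100.000000

100.0000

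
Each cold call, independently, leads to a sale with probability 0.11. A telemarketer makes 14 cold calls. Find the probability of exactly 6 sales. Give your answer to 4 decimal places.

0.0021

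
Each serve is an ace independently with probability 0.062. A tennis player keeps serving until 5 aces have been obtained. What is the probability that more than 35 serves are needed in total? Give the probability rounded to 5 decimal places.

Needing more than 35 serves ⇔ fewer than 5 successes in the first 35. With X ~ Binomial(35, 0.062), P(Y > 35) = P(X ≤ 4).
  k=0: C(35,0)·0.062^0·0.938^35 = 0.1064386
  k=1: C(35,1)·0.062^1·0.938^34 = 0.2462387
  k=2: C(35,2)·0.062^2·0.938^33 = 0.2766903
  k=3: C(35,3)·0.062^3·0.938^32 = 0.2011757
  k=4: C(35,4)·0.062^4·0.938^31 = 0.1063786
P(X ≤ 4) = 0.9369220

0.93692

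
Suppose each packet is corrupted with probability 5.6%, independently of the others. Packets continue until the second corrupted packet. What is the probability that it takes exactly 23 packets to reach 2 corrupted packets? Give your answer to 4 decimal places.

Y = trial on which the second success occurs; negative binomial, r=2, p=0.056.
P(Y=23) = C(22,1) · p^2 · (1−p)^21
= 22 · 0.003136 · 0.29813 = 0.020569

0.0206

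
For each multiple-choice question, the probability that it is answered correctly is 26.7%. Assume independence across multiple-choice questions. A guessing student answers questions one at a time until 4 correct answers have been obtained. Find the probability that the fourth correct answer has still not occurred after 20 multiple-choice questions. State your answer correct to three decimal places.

0.178

Needing more than 20 multiple-choice questions ⇔ fewer than 4 successes in the first 20. With X ~ Binomial(20, 0.267), P(Y > 20) = P(X ≤ 3).
  k=0: C(20,0)·0.267^0·0.733^20 = 0.00200
  k=1: C(20,1)·0.267^1·0.733^19 = 0.01461
  k=2: C(20,2)·0.267^2·0.733^18 = 0.05054
  k=3: C(20,3)·0.267^3·0.733^17 = 0.11046
P(X ≤ 3) = 0.17761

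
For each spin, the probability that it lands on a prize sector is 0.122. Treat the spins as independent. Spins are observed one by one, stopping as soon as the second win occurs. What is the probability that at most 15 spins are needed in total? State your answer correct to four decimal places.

Finishing within 15 spins ⇔ at least 2 successes in the first 15. With X ~ Binomial(15, 0.122), P(Y ≤ 15) = 1 − P(X ≤ 1).
  k=0: C(15,0)·0.122^0·0.878^15 = 0.142042
  k=1: C(15,1)·0.122^1·0.878^14 = 0.296056
1 − 0.438099 = 0.561901

0.5619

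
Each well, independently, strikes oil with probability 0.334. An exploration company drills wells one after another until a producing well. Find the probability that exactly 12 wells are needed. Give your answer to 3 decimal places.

Geometric (trials to first success), p = 0.334.
P(Y = 12) = (1−p)^11 · p = 0.011434 · 0.334 = 0.00382

0.004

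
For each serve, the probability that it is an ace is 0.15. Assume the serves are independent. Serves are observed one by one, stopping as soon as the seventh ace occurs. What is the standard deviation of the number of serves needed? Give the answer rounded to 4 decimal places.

Y = total serves until the seventh success; negative binomial with r=7, p=0.15.
SD(Y) = √[r(1−p)/p²] = √(264.444444) = 16.261748

16.2617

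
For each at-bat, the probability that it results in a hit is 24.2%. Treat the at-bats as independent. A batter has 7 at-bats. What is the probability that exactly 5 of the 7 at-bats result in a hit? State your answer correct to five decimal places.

0.01001

X ~ Binomial(n=7, p=0.242).
P(X=5) = C(7,5) · p^5 · (1−p)^2
= 21 · 0.00083 · 0.57456 = 0.0100146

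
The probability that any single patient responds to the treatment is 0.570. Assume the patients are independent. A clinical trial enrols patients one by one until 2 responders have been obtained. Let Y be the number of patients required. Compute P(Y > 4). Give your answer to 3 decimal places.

0.215

Needing more than 4 patients ⇔ fewer than 2 successes in the first 4. With X ~ Binomial(4, 0.57), P(Y > 4) = P(X ≤ 1).
  k=0: C(4,0)·0.57^0·0.43^4 = 0.03419
  k=1: C(4,1)·0.57^1·0.43^3 = 0.18128
P(X ≤ 1) = 0.21546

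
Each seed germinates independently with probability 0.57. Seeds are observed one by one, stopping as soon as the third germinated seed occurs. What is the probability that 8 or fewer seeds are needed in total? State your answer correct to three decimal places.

0.929

Finishing within 8 seeds ⇔ at least 3 successes in the first 8. With X ~ Binomial(8, 0.57), P(Y ≤ 8) = 1 − P(X ≤ 2).
  k=0: C(8,0)·0.57^0·0.43^8 = 0.00117
  k=1: C(8,1)·0.57^1·0.43^7 = 0.01239
  k=2: C(8,2)·0.57^2·0.43^6 = 0.05751
1 − 0.07107 = 0.92893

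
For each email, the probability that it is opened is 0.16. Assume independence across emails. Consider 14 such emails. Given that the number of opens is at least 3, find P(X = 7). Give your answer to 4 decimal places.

0.0069

X ~ Binomial(14, 0.16). Want P(X=7 | X≥3) = P(X=7) / P(X≥3).
P(X=7) = C(14,7)·0.16^7·0.84^7 = 0.002719
P(X≥3) = 1 − 0.087078 − 0.232209 − 0.287497 = 0.393216
Ratio = 0.002719 / 0.393216 = 0.006914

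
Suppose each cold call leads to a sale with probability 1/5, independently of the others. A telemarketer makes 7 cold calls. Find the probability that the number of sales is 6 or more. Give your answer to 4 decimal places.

X ~ Binomial(7, 0.20); P(X ≥ 6) = Σ C(7,k) p^k (1−p)^(7−k) over k:
  k=6: C(7,6)·0.20^6·0.80^1 = 0.000358
  k=7: C(7,7)·0.20^7·0.80^0 = 0.000013
Total = 0.000371

0.0004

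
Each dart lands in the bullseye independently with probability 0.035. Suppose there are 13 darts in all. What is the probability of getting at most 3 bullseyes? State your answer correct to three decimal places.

X ~ Binomial(13, 0.035); P(X ≤ 3) = Σ C(13,k) p^k (1−p)^(13−k) over k:
  k=0: C(13,0)·0.035^0·0.965^13 = 0.62930
  k=1: C(13,1)·0.035^1·0.965^12 = 0.29671
  k=2: C(13,2)·0.035^2·0.965^11 = 0.06457
  k=3: C(13,3)·0.035^3·0.965^10 = 0.00859
Total = 0.99917

0.999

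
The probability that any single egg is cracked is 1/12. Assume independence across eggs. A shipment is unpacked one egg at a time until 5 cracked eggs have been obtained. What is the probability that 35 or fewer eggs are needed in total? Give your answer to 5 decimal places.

0.16298

Finishing within 35 eggs ⇔ at least 5 successes in the first 35. With X ~ Binomial(35, 0.083333), P(Y ≤ 35) = 1 − P(X ≤ 4).
  k=0: C(35,0)·0.083333^0·0.916667^35 = 0.0475774
  k=1: C(35,1)·0.083333^1·0.916667^34 = 0.1513825
  k=2: C(35,2)·0.083333^2·0.916667^33 = 0.2339548
  k=3: C(35,3)·0.083333^3·0.916667^32 = 0.2339548
  k=4: C(35,4)·0.083333^4·0.916667^31 = 0.1701489
1 − 0.8370184 = 0.1629816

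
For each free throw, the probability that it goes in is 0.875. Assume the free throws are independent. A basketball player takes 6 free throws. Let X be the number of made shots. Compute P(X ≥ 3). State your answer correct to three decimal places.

0.997

X ~ Binomial(6, 0.875); P(X ≥ 3) = Σ C(6,k) p^k (1−p)^(6−k) over k:
  k=3: C(6,3)·0.875^3·0.125^3 = 0.02617
  k=4: C(6,4)·0.875^4·0.125^2 = 0.13739
  k=5: C(6,5)·0.875^5·0.125^1 = 0.38468
  k=6: C(6,6)·0.875^6·0.125^0 = 0.44880
Total = 0.99703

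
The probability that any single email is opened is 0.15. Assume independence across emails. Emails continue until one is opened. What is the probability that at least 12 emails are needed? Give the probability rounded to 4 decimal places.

Y = number of emails to the first success; geometric, p = 0.15.
P(Y > 11) = P(first 11 all fail) = (1−p)^11 = 0.167343

0.1673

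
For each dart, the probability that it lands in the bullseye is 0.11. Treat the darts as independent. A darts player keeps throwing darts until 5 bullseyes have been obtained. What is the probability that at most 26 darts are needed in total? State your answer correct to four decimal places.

0.1507

Finishing within 26 darts ⇔ at least 5 successes in the first 26. With X ~ Binomial(26, 0.11), P(Y ≤ 26) = 1 − P(X ≤ 4).
  k=0: C(26,0)·0.11^0·0.89^26 = 0.048321
  k=1: C(26,1)·0.11^1·0.89^25 = 0.155280
  k=2: C(26,2)·0.11^2·0.89^24 = 0.239899
  k=3: C(26,3)·0.11^3·0.89^23 = 0.237204
  k=4: C(26,4)·0.11^4·0.89^22 = 0.168575
1 − 0.849279 = 0.150721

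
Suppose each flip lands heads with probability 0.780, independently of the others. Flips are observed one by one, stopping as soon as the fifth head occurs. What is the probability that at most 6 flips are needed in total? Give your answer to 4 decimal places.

Finishing within 6 flips ⇔ at least 5 successes in the first 6. With X ~ Binomial(6, 0.78), P(Y ≤ 6) = 1 − P(X ≤ 4).
  k=0: C(6,0)·0.78^0·0.22^6 = 0.000113
  k=1: C(6,1)·0.78^1·0.22^5 = 0.002412
  k=2: C(6,2)·0.78^2·0.22^4 = 0.021378
  k=3: C(6,3)·0.78^3·0.22^3 = 0.101061
  k=4: C(6,4)·0.78^4·0.22^2 = 0.268729
1 − 0.393693 = 0.606307

0.6063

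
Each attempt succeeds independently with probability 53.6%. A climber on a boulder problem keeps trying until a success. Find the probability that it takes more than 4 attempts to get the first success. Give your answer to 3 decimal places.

0.046

Y = number of attempts to the first success; geometric, p = 0.536.
P(Y > 4) = P(first 4 all fail) = (1−p)^4 = 0.04635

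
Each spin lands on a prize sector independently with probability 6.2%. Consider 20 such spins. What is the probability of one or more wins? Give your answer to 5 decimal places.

P(at least one) = 1 − P(none) = 1 − (1 − 0.062)^20
= 1 − 0.2780077 = 0.7219923

0.72199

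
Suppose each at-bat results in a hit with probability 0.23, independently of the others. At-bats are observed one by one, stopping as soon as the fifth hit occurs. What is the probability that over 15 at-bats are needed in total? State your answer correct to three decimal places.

Needing more than 15 at-bats ⇔ fewer than 5 successes in the first 15. With X ~ Binomial(15, 0.23), P(Y > 15) = P(X ≤ 4).
  k=0: C(15,0)·0.23^0·0.77^15 = 0.01983
  k=1: C(15,1)·0.23^1·0.77^14 = 0.08886
  k=2: C(15,2)·0.23^2·0.77^13 = 0.18579
  k=3: C(15,3)·0.23^3·0.77^12 = 0.24048
  k=4: C(15,4)·0.23^4·0.77^11 = 0.21550
P(X ≤ 4) = 0.75046

0.750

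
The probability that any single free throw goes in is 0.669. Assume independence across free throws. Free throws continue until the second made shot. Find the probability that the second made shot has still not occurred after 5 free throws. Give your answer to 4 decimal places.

Needing more than 5 free throws ⇔ fewer than 2 successes in the first 5. With X ~ Binomial(5, 0.669), P(Y > 5) = P(X ≤ 1).
  k=0: C(5,0)·0.669^0·0.331^5 = 0.003973
  k=1: C(5,1)·0.669^1·0.331^4 = 0.040152
P(X ≤ 1) = 0.044125

0.0441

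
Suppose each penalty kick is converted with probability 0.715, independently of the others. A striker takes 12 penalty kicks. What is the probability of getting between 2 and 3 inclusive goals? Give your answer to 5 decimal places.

X ~ Binomial(12, 0.715); P(2 ≤ X ≤ 3) = Σ C(12,k) p^k (1−p)^(12−k) over k:
  k=2: C(12,2)·0.715^2·0.285^10 = 0.0001193
  k=3: C(12,3)·0.715^3·0.285^9 = 0.0009976
Total = 0.0011169

0.00112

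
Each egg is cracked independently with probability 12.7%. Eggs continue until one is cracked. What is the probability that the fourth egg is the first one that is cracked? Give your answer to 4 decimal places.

Geometric (trials to first success), p = 0.127.
P(Y = 4) = (1−p)^3 · p = 0.66534 · 0.127 = 0.084498

0.0845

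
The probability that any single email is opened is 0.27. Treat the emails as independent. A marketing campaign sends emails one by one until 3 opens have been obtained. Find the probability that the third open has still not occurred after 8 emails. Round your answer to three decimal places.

Needing more than 8 emails ⇔ fewer than 3 successes in the first 8. With X ~ Binomial(8, 0.27), P(Y > 8) = P(X ≤ 2).
  k=0: C(8,0)·0.27^0·0.73^8 = 0.08065
  k=1: C(8,1)·0.27^1·0.73^7 = 0.23862
  k=2: C(8,2)·0.27^2·0.73^6 = 0.30890
P(X ≤ 2) = 0.62817

0.628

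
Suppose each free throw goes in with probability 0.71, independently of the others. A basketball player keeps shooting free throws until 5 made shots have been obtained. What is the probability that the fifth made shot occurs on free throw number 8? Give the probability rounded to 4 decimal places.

Y = trial on which the fifth success occurs; negative binomial, r=5, p=0.71.
P(Y=8) = C(7,4) · p^5 · (1−p)^3
= 35 · 0.18042 · 0.024389 = 0.154012

0.1540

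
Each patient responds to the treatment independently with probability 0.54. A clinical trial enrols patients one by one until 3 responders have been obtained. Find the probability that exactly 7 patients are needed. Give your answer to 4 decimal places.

Y = trial on which the third success occurs; negative binomial, r=3, p=0.54.
P(Y=7) = C(6,2) · p^3 · (1−p)^4
= 15 · 0.15746 · 0.044775 = 0.105756

0.1058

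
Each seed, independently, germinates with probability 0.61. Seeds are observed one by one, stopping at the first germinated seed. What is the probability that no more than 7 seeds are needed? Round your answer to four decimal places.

0.9986

Y = number of seeds to the first success; geometric, p = 0.61.
P(Y ≤ 7) = 1 − (1−p)^7 = 1 − 0.001372 = 0.998628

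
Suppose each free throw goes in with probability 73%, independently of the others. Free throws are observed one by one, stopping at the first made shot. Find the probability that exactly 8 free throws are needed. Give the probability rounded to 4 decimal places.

0.0001

Geometric (trials to first success), p = 0.73.
P(Y = 8) = (1−p)^7 · p = 0.0001046 · 0.73 = 0.000076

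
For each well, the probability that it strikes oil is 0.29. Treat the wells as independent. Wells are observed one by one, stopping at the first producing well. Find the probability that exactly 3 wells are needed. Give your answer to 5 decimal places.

0.14619

Geometric (trials to first success), p = 0.29.
P(Y = 3) = (1−p)^2 · p = 0.5041 · 0.29 = 0.1461890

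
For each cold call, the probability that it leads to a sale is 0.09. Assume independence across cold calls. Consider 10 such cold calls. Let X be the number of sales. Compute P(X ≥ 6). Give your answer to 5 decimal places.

X ~ Binomial(10, 0.09); P(X ≥ 6) = Σ C(10,k) p^k (1−p)^(10−k) over k:
  k=6: C(10,6)·0.09^6·0.91^4 = 0.0000765
  k=7: C(10,7)·0.09^7·0.91^3 = 0.0000043
  k=8: C(10,8)·0.09^8·0.91^2 = 0.0000002
  k=9: C(10,9)·0.09^9·0.91^1 = 0.0000000
  k=10: C(10,10)·0.09^10·0.91^0 = 0.0000000
Total = 0.0000810

0.00008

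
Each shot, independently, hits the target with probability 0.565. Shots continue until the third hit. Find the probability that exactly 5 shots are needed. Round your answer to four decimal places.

0.2048

Y = trial on which the third success occurs; negative binomial, r=3, p=0.565.
P(Y=5) = C(4,2) · p^3 · (1−p)^2
= 6 · 0.18036 · 0.18923 = 0.204774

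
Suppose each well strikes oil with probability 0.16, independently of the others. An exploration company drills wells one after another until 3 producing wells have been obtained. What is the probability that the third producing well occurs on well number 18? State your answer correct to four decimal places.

Y = trial on which the third success occurs; negative binomial, r=3, p=0.16.
P(Y=18) = C(17,2) · p^3 · (1−p)^15
= 136 · 0.004096 · 0.073146 = 0.040746

0.0407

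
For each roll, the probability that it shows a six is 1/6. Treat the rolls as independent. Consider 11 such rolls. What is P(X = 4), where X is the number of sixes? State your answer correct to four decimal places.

0.0711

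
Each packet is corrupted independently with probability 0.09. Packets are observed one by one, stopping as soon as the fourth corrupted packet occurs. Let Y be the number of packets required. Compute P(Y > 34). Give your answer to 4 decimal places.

Needing more than 34 packets ⇔ fewer than 4 successes in the first 34. With X ~ Binomial(34, 0.09), P(Y > 34) = P(X ≤ 3).
  k=0: C(34,0)·0.09^0·0.91^34 = 0.040496
  k=1: C(34,1)·0.09^1·0.91^33 = 0.136172
  k=2: C(34,2)·0.09^2·0.91^32 = 0.222215
  k=3: C(34,3)·0.09^3·0.91^31 = 0.234424
P(X ≤ 3) = 0.633306

0.6333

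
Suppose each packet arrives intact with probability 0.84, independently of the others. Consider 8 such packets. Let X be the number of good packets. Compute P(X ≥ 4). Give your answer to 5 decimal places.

0.99617

X ~ Binomial(8, 0.84); P(X ≥ 4) = Σ C(8,k) p^k (1−p)^(8−k) over k:
  k=4: C(8,4)·0.84^4·0.16^4 = 0.0228399
  k=5: C(8,5)·0.84^5·0.16^3 = 0.0959278
  k=6: C(8,6)·0.84^6·0.16^2 = 0.2518104
  k=7: C(8,7)·0.84^7·0.16^1 = 0.3777156
  k=8: C(8,8)·0.84^8·0.16^0 = 0.2478759
Total = 0.9961697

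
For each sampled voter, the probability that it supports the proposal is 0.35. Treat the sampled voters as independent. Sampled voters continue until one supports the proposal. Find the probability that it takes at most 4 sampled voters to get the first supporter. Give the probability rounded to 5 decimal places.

0.82149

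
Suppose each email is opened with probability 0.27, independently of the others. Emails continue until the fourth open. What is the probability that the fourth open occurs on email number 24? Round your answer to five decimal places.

0.01738

Y = trial on which the fourth success occurs; negative binomial, r=4, p=0.27.
P(Y=24) = C(23,3) · p^4 · (1−p)^20
= 1771 · 0.0053144 · 0.001847 = 0.0173832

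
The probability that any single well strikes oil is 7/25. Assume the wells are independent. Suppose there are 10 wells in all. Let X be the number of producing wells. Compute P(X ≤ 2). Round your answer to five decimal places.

X ~ Binomial(10, 0.28); P(X ≤ 2) = Σ C(10,k) p^k (1−p)^(10−k) over k:
  k=0: C(10,0)·0.28^0·0.72^10 = 0.0374391
  k=1: C(10,1)·0.28^1·0.72^9 = 0.1455964
  k=2: C(10,2)·0.28^2·0.72^8 = 0.2547936
Total = 0.4378290

0.43783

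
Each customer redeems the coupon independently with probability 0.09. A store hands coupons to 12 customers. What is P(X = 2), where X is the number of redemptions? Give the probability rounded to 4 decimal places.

X ~ Binomial(n=12, p=0.09).
P(X=2) = C(12,2) · p^2 · (1−p)^10
= 66 · 0.0081 · 0.38942 = 0.208182

0.2082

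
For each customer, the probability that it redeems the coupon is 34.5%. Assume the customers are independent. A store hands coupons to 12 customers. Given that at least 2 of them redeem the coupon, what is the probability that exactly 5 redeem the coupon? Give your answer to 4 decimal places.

X ~ Binomial(12, 0.345). Want P(X=5 | X≥2) = P(X=5) / P(X≥2).
P(X=5) = C(12,5)·0.345^5·0.655^7 = 0.200221
P(X≥2) = 1 − 0.006236 − 0.039414 = 0.954350
Ratio = 0.200221 / 0.954350 = 0.209798

0.2098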